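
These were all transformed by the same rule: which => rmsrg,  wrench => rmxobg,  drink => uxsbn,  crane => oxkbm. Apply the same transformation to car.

The output letters match the input read backwards, each shifted +10: which reversed is hcihw. The word is reversed, then every letter is shifted forward by 10.
Applying it to car: reverse → rac; then shift: r+10=b, a+10=k, c+10=m.

bkm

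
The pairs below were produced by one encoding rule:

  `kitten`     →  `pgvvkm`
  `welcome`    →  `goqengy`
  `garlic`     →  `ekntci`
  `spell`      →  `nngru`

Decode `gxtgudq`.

observe

The output letters match the input read backwards, each shifted +2: kitten reversed is nettik. Two steps: reverse the string, then apply a Caesar shift of +2.
Undoing it on gxtgudq: shift back: g−2=e, x−2=v, t−2=r, g−2=e, u−2=s, d−2=b, q−2=o → evresbo; then reverse → observe.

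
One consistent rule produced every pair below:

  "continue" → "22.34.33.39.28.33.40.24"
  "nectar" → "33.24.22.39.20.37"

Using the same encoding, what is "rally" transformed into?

37.20.31.31.44

c is letter #3 and maps to 22: an offset of 19. Letters become their 1-based position plus 19 (so a→20, b→21, …).
Applying it to rally: r=18→37, a=1→20, l=12→31, l=12→31, y=25→44.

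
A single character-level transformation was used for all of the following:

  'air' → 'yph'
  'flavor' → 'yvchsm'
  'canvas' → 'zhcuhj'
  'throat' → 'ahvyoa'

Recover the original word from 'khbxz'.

The output letters match the input read backwards, each shifted +7: air reversed is ria. The word is reversed, then every letter is shifted forward by 7.
Undoing it on khbxz: shift back: k−7=d, h−7=a, b−7=u, x−7=q, z−7=s → dauqs; then reverse → squad.

squad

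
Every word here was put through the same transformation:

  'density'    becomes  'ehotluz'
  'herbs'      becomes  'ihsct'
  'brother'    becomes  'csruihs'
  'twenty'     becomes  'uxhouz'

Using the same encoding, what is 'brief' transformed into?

Vowels shift forward by 3 and consonants shift forward by 1.
On brief: b(cons)+1=c, r(cons)+1=s, i(vowel)+3=l, e(vowel)+3=h, f(cons)+1=g.

cslhg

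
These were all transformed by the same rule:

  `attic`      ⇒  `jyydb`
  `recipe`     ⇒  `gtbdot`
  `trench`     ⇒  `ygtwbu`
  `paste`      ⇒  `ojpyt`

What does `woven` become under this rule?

zfqtw

a(0)→j(9) and t(19)→y(24) fit y≡9x+9 (mod 26); the inverse of 9 mod 26 is 3. Each letter's alphabet position (a=0..z=25) is mapped through 9·x+9 mod 26 — an affine cipher.
Applying it to woven: w(22)→9·22+9≡25=z; o(14)→9·14+9≡5=f; v(21)→9·21+9≡16=q; e(4)→9·4+9≡19=t; n(13)→9·13+9≡22=w (all mod 26).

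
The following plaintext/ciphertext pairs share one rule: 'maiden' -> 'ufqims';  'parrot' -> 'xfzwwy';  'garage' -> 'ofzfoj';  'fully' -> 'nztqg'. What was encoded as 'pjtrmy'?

helmet

Shifts by position in maiden: pos 0: m→u (+8), pos 1: a→f (+5), pos 2: i→q (+8), pos 3: d→i (+5) — repeating every 2. A repeating key of period 2 is used — shifts +8, +5 over and over.
Undoing it on pjtrmy: p−8=h, j−5=e, t−8=l, r−5=m, m−8=e, y−5=t.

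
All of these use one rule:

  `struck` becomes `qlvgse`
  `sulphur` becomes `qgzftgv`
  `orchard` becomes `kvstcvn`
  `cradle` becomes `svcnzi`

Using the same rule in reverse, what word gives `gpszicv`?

s(18)→q(16) and t(19)→l(11) fit y≡21x+2 (mod 26); the inverse of 21 mod 26 is 5. This is an affine cipher: with a=0,…,z=25, each position x becomes (21x+2) mod 26.
Undoing it on gpszicv: g(6)→5·(6−2)≡20=u; p(15)→5·(15−2)≡13=n; s(18)→5·(18−2)≡2=c; z(25)→5·(25−2)≡11=l; i(8)→5·(8−2)≡4=e; c(2)→5·(2−2)≡0=a; v(21)→5·(21−2)≡17=r (all mod 26).

unclear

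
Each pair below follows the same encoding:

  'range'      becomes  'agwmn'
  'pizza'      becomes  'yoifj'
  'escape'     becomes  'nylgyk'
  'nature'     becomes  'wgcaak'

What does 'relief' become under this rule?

akuonl

The shifts repeat in a cycle of length 2: positions 0,1,… shift by +9, +6, then the pattern repeats.
Applying it to relief: r+9=a, e+6=k, l+9=u, i+6=o, e+9=n, f+6=l.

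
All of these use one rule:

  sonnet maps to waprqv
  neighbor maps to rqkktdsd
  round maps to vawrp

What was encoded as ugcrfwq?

Shifts by position in sonnet: pos 0: s→w (+4), pos 1: o→a (+12), pos 2: n→p (+2), pos 3: n→r (+4), pos 4: e→q (+12), pos 5: t→v (+2) — repeating every 3. It's a Vigenère-style cipher with numeric key [4,12,2]: position i shifts by key[i mod 3].
Undoing it on ugcrfwq: u−4=q, g−12=u, c−2=a, r−4=n, f−12=t, w−2=u, q−4=m.

quantum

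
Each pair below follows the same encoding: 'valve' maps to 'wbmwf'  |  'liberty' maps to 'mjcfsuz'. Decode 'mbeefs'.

Compare letters: v→w is +1, a→b is +1, l→m is +1 — a constant shift. Each letter is shifted forward by 1 in the alphabet (a Caesar shift of +1).
Decoding mbeefs: m−1=l, b−1=a, e−1=d, e−1=d, f−1=e, s−1=r.

ladder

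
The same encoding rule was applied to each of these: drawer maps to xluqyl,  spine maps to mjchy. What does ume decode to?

Compare letters: d→x is +20, r→l is +20, a→u is +20 — a constant shift. Each letter is shifted forward by 20 in the alphabet (a Caesar shift of +20).
Undoing it on ume: u−20=a, m−20=s, e−20=k.

ask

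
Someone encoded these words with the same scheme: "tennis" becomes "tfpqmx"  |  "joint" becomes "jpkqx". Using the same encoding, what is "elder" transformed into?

emfhv

The shift increases by 1 at each position, starting from +0: 0, 1, 2, ….
For elder: e+0=e, l+1=m, d+2=f, e+3=h, r+4=v.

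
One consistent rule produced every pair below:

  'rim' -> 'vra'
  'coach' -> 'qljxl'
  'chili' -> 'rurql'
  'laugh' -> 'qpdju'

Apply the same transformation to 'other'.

anqcx

The output letters match the input read backwards, each shifted +9: rim reversed is mir. The word is reversed, then every letter is shifted forward by 9.
Applying it to other: reverse → rehto; then shift: r+9=a, e+9=n, h+9=q, t+9=c, o+9=x.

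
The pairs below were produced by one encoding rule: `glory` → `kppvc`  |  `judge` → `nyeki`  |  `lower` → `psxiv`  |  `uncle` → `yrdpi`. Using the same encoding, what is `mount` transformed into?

Shifts by position in glory: pos 0: g→k (+4), pos 1: l→p (+4), pos 2: o→p (+1), pos 3: r→v (+4), pos 4: y→c (+4) — repeating every 3. The shifts repeat in a cycle of length 3: positions 0,1,… shift by +4, +4, +1, then the pattern repeats.
On mount: m+4=q, o+4=s, u+1=v, n+4=r, t+4=x.

qsvrx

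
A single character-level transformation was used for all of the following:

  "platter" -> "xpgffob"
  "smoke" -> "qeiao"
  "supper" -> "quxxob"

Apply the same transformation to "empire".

oexwbo

p(15)→x(23) and l(11)→p(15) fit y≡15x+6 (mod 26); the inverse of 15 mod 26 is 7. Treating letters as 0–25, the rule is x ↦ 15x + 6 (mod 26).
Applying it to empire: e(4)→15·4+6≡14=o; m(12)→15·12+6≡4=e; p(15)→15·15+6≡23=x; i(8)→15·8+6≡22=w; r(17)→15·17+6≡1=b; e(4)→15·4+6≡14=o (all mod 26).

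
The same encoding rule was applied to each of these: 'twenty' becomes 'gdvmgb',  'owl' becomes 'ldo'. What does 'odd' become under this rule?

lww

Each letter is replaced by its mirror in the alphabet: a↔z, b↔y, c↔x, and so on (the Atbash cipher).
On odd: o↔l, d↔w, d↔w.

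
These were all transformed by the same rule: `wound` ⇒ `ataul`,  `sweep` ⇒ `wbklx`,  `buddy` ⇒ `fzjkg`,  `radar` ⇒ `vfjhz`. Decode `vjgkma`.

In wound: w→a is +4, o→t is +5, u→a is +6, n→u is +7 — the shift increases by 1 each position. The shift increases by 1 at each position, starting from +4: 4, 5, 6, ….
Decoding vjgkma: v−4=r, j−5=e, g−6=a, k−7=d, m−8=e, a−9=r.

reader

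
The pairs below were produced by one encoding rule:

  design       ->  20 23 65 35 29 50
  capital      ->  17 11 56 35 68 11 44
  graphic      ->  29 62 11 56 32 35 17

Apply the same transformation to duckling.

20 71 17 41 44 35 50 29

d(#4)→20 and e(#5)→23: differences scale by 3, so n = 3·pos + 8. Each letter becomes 3×(its alphabet position, a=1..z=26) + 8.
For duckling: d=4→20, u=21→71, c=3→17, k=11→41, l=12→44, i=9→35, n=14→50, g=7→29.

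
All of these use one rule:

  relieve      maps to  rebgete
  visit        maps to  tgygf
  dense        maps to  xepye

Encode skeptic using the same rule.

r(17)→r(17) and e(4)→e(4) fit y≡7x+2 (mod 26); the inverse of 7 mod 26 is 15. Treating letters as 0–25, the rule is x ↦ 7x + 2 (mod 26).
On skeptic: s(18)→7·18+2≡24=y; k(10)→7·10+2≡20=u; e(4)→7·4+2≡4=e; p(15)→7·15+2≡3=d; t(19)→7·19+2≡5=f; i(8)→7·8+2≡6=g; c(2)→7·2+2≡16=q (all mod 26).

yuedfgq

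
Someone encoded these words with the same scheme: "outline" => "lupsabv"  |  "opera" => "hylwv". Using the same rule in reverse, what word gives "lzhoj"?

The output letters match the input read backwards, each shifted +7: outline reversed is eniltuo. The word is reversed, then every letter is shifted forward by 7.
Reversing it on lzhoj: shift back: l−7=e, z−7=s, h−7=a, o−7=h, j−7=c → esahc; then reverse → chase.

chase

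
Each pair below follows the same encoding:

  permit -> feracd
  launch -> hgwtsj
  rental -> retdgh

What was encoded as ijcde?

white

p(15)→f(5) and e(4)→e(4) fit y≡19x+6 (mod 26); the inverse of 19 mod 26 is 11. This is an affine cipher: with a=0,…,z=25, each position x becomes (19x+6) mod 26.
Decoding ijcde: i(8)→11·(8−6)≡22=w; j(9)→11·(9−6)≡7=h; c(2)→11·(2−6)≡8=i; d(3)→11·(3−6)≡19=t; e(4)→11·(4−6)≡4=e (all mod 26).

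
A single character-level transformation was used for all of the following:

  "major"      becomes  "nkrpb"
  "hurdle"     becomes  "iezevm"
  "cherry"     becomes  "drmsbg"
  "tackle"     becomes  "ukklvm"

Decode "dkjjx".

It's a Vigenère-style cipher with numeric key [1,10,8]: position i shifts by key[i mod 3].
Decoding dkjjx: d−1=c, k−10=a, j−8=b, j−1=i, x−10=n.

cabin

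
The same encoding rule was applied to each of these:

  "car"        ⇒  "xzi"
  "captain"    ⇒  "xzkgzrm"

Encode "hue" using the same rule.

sfv

Each letter is replaced by its mirror in the alphabet: a↔z, b↔y, c↔x, and so on (the Atbash cipher).
For hue: h↔s, u↔f, e↔v.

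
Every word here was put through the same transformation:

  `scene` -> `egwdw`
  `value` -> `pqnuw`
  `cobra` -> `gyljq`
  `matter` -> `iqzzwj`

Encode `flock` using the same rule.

rnygs

s(18)→e(4) and c(2)→g(6) fit y≡21x+16 (mod 26); the inverse of 21 mod 26 is 5. This is an affine cipher: with a=0,…,z=25, each position x becomes (21x+16) mod 26.
Applying it to flock: f(5)→21·5+16≡17=r; l(11)→21·11+16≡13=n; o(14)→21·14+16≡24=y; c(2)→21·2+16≡6=g; k(10)→21·10+16≡18=s (all mod 26).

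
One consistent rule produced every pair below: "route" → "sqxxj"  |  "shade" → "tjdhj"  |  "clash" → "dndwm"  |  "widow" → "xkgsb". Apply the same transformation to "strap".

In route: r→s is +1, o→q is +2, u→x is +3, t→x is +4 — the shift increases by 1 each position. The shift increases by 1 at each position, starting from +1: 1, 2, 3, ….
For strap: s+1=t, t+2=v, r+3=u, a+4=e, p+5=u.

tvueu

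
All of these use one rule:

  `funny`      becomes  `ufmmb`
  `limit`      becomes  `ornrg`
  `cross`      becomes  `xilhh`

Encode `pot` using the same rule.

klg

Each pair mirrors across the alphabet (f↔u, u↔f, n↔m): positions sum to 25. Letters are reflected about the middle of the alphabet (position → 25−position): Atbash.
For pot: p↔k, o↔l, t↔g.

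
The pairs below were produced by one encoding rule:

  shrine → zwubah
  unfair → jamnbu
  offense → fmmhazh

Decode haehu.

Treating letters as 0–25, the rule is x ↦ 5x + 13 (mod 26).
Reversing it on haehu: h(7)→21·(7−13)≡4=e; a(0)→21·(0−13)≡13=n; e(4)→21·(4−13)≡19=t; h(7)→21·(7−13)≡4=e; u(20)→21·(20−13)≡17=r (all mod 26).

enter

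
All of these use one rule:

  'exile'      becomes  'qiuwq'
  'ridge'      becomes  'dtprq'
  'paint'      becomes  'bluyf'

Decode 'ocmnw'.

Shifts by position in exile: pos 0: e→q (+12), pos 1: x→i (+11), pos 2: i→u (+12), pos 3: l→w (+11) — repeating every 2. A repeating key of period 2 is used — shifts +12, +11 over and over.
Decoding ocmnw: o−12=c, c−11=r, m−12=a, n−11=c, w−12=k.

crack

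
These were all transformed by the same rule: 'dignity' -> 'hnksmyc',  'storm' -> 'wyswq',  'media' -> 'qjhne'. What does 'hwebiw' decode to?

The shifts repeat in a cycle of length 2: positions 0,1,… shift by +4, +5, then the pattern repeats.
Undoing it on hwebiw: h−4=d, w−5=r, e−4=a, b−5=w, i−4=e, w−5=r.

drawer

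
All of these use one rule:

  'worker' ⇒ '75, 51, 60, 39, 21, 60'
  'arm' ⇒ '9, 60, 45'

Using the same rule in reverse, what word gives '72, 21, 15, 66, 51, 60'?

w(#23)→75 and o(#15)→51: differences scale by 3, so n = 3·pos + 6. Each letter becomes 3×(its alphabet position, a=1..z=26) + 6.
Undoing it on 72, 21, 15, 66, 51, 60: 72→(72−6)÷3=22=v, 21→(21−6)÷3=5=e, 15→(15−6)÷3=3=c, 66→(66−6)÷3=20=t, 51→(51−6)÷3=15=o, 60→(60−6)÷3=18=r.

vector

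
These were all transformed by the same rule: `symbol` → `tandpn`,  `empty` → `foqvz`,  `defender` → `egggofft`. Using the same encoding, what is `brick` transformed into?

ctjel

A repeating key of period 2 is used — shifts +1, +2 over and over.
Applying it to brick: b+1=c, r+2=t, i+1=j, c+2=e, k+1=l.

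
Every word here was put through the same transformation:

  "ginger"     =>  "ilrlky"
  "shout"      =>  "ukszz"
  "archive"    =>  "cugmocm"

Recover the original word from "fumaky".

driver

In ginger: g→i is +2, i→l is +3, n→r is +4, g→l is +5 — the shift increases by 1 each position. Letter i (0-indexed) is shifted by i+2, so successive shifts are 2, 3, 4, ….
Undoing it on fumaky: f−2=d, u−3=r, m−4=i, a−5=v, k−6=e, y−7=r.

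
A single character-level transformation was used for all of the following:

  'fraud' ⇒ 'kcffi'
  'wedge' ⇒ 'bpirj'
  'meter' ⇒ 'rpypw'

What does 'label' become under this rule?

Shifts by position in fraud: pos 0: f→k (+5), pos 1: r→c (+11), pos 2: a→f (+5), pos 3: u→f (+11) — repeating every 2. It's a Vigenère-style cipher with numeric key [5,11]: position i shifts by key[i mod 2].
For label: l+5=q, a+11=l, b+5=g, e+11=p, l+5=q.

qlgpq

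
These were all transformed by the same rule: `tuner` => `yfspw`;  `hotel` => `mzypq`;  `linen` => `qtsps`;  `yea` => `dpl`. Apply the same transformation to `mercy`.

The shift depends on letter class: consonant t→y is +5, but vowel u→f is +11. Two shifts are in play — +11 for a/e/i/o/u, +5 for every other letter.
For mercy: m(cons)+5=r, e(vowel)+11=p, r(cons)+5=w, c(cons)+5=h, y(cons)+5=d.

rpwhd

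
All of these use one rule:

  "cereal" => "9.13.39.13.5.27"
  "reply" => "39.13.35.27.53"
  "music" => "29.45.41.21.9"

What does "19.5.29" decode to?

c(#3)→9 and e(#5)→13: differences scale by 2, so n = 2·pos + 3. With a=1..z=26, the number is 2·pos + 3.
Undoing it on 19.5.29: 19→(19−3)÷2=8=h, 5→(5−3)÷2=1=a, 29→(29−3)÷2=13=m.

ham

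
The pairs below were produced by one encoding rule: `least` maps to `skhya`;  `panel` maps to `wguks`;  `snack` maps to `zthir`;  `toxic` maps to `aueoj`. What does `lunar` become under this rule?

saugy

Shifts by position in least: pos 0: l→s (+7), pos 1: e→k (+6), pos 2: a→h (+7), pos 3: s→y (+6) — repeating every 2. The shifts repeat in a cycle of length 2: positions 0,1,… shift by +7, +6, then the pattern repeats.
On lunar: l+7=s, u+6=a, n+7=u, a+6=g, r+7=y.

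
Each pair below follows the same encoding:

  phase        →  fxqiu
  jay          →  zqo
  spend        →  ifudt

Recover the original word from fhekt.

Compare letters: p→f is +16, h→x is +16, a→q is +16 — a constant shift. Every letter moves 16 places later in the alphabet, wrapping around z→a.
Undoing it on fhekt: f−16=p, h−16=r, e−16=o, k−16=u, t−16=d.

proud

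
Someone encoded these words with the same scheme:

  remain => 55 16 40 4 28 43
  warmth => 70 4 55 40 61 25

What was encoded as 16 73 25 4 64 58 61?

With a=1..z=26, the number is 3·pos + 1.
Reversing it on 16 73 25 4 64 58 61: 16→(16−1)÷3=5=e, 73→(73−1)÷3=24=x, 25→(25−1)÷3=8=h, 4→(4−1)÷3=1=a, 64→(64−1)÷3=21=u, 58→(58−1)÷3=19=s, 61→(61−1)÷3=20=t.

exhaust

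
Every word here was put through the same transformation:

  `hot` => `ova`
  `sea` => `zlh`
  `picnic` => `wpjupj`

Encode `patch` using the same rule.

whajo

Compare letters: h→o is +7, o→v is +7, t→a is +7 — a constant shift. This is a Caesar cipher with shift 7.
Applying it to patch: p+7=w, a+7=h, t+7=a, c+7=j, h+7=o.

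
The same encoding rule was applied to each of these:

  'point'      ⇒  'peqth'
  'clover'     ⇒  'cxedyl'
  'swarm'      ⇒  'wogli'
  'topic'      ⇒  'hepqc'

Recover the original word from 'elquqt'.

origin

p(15)→p(15) and o(14)→e(4) fit y≡11x+6 (mod 26); the inverse of 11 mod 26 is 19. Each letter's alphabet position (a=0..z=25) is mapped through 11·x+6 mod 26 — an affine cipher.
Reversing it on elquqt: e(4)→19·(4−6)≡14=o; l(11)→19·(11−6)≡17=r; q(16)→19·(16−6)≡8=i; u(20)→19·(20−6)≡6=g; q(16)→19·(16−6)≡8=i; t(19)→19·(19−6)≡13=n (all mod 26).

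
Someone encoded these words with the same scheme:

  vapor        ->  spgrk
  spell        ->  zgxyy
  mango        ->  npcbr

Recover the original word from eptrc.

Treating letters as 0–25, the rule is x ↦ 15x + 15 (mod 26).
Decoding eptrc: e(4)→7·(4−15)≡1=b; p(15)→7·(15−15)≡0=a; t(19)→7·(19−15)≡2=c; r(17)→7·(17−15)≡14=o; c(2)→7·(2−15)≡13=n (all mod 26).

bacon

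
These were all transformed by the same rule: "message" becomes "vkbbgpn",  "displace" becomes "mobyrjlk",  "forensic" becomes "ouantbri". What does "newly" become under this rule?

Shifts by position in message: pos 0: m→v (+9), pos 1: e→k (+6), pos 2: s→b (+9), pos 3: s→b (+9), pos 4: a→g (+6), pos 5: g→p (+9) — repeating every 3. The shifts repeat in a cycle of length 3: positions 0,1,… shift by +9, +6, +9, then the pattern repeats.
Applying it to newly: n+9=w, e+6=k, w+9=f, l+9=u, y+6=e.

wkfue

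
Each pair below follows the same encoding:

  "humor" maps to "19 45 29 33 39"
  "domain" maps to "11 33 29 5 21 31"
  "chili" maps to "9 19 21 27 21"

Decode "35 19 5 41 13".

phase

h(#8)→19 and u(#21)→45: differences scale by 2, so n = 2·pos + 3. With a=1..z=26, the number is 2·pos + 3.
Undoing it on 35 19 5 41 13: 35→(35−3)÷2=16=p, 19→(19−3)÷2=8=h, 5→(5−3)÷2=1=a, 41→(41−3)÷2=19=s, 13→(13−3)÷2=5=e.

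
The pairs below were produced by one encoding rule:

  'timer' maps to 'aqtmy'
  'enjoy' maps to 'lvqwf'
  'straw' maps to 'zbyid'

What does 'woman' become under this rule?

dwtiu

Shifts by position in timer: pos 0: t→a (+7), pos 1: i→q (+8), pos 2: m→t (+7), pos 3: e→m (+8) — repeating every 2. It's a Vigenère-style cipher with numeric key [7,8]: position i shifts by key[i mod 2].
Applying it to woman: w+7=d, o+8=w, m+7=t, a+8=i, n+7=u.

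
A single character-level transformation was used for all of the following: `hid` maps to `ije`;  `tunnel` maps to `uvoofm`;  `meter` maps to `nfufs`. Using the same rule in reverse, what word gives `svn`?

rum

Compare letters: h→i is +1, i→j is +1, d→e is +1 — a constant shift. Each letter is shifted forward by 1 in the alphabet (a Caesar shift of +1).
Decoding svn: s−1=r, v−1=u, n−1=m.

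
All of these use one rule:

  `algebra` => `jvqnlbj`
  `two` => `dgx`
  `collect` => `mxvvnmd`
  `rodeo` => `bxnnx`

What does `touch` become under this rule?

dxdmr

The shift depends on letter class: consonant l→v is +10, but vowel a→j is +9. The rule splits by letter class: vowels +9, consonants +10.
For touch: t(cons)+10=d, o(vowel)+9=x, u(vowel)+9=d, c(cons)+10=m, h(cons)+10=r.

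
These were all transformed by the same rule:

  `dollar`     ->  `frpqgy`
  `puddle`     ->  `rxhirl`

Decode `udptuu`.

In dollar: d→f is +2, o→r is +3, l→p is +4, l→q is +5 — the shift increases by 1 each position. The shift increases by 1 at each position, starting from +2: 2, 3, 4, ….
Reversing it on udptuu: u−2=s, d−3=a, p−4=l, t−5=o, u−6=o, u−7=n.

saloon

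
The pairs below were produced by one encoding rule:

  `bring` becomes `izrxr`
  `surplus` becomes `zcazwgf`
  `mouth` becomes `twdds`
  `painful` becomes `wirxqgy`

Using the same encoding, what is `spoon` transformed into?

zxxyy

The shift increases by 1 at each position, starting from +7: 7, 8, 9, ….
For spoon: s+7=z, p+8=x, o+9=x, o+10=y, n+11=y.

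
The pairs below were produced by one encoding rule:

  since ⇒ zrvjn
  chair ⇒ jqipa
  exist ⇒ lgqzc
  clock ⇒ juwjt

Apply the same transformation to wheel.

Shifts by position in since: pos 0: s→z (+7), pos 1: i→r (+9), pos 2: n→v (+8), pos 3: c→j (+7), pos 4: e→n (+9) — repeating every 3. The shifts repeat in a cycle of length 3: positions 0,1,… shift by +7, +9, +8, then the pattern repeats.
For wheel: w+7=d, h+9=q, e+8=m, e+7=l, l+9=u.

dqmlu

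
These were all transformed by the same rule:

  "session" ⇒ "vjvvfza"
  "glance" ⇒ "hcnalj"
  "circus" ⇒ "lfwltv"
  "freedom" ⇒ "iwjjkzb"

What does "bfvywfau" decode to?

misprint

s(18)→v(21) and e(4)→j(9) fit y≡25x+13 (mod 26); the inverse of 25 mod 26 is 25. Each letter's alphabet position (a=0..z=25) is mapped through 25·x+13 mod 26 — an affine cipher.
Undoing it on bfvywfau: b(1)→25·(1−13)≡12=m; f(5)→25·(5−13)≡8=i; v(21)→25·(21−13)≡18=s; y(24)→25·(24−13)≡15=p; w(22)→25·(22−13)≡17=r; f(5)→25·(5−13)≡8=i; a(0)→25·(0−13)≡13=n; u(20)→25·(20−13)≡19=t (all mod 26).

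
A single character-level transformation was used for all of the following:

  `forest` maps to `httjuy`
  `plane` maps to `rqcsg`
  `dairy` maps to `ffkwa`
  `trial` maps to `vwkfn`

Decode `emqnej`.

Shifts by position in forest: pos 0: f→h (+2), pos 1: o→t (+5), pos 2: r→t (+2), pos 3: e→j (+5) — repeating every 2. It's a Vigenère-style cipher with numeric key [2,5]: position i shifts by key[i mod 2].
Reversing it on emqnej: e−2=c, m−5=h, q−2=o, n−5=i, e−2=c, j−5=e.

choice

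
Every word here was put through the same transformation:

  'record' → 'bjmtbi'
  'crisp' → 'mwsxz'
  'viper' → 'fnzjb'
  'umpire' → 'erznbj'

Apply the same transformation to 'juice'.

tzsho

Shifts by position in record: pos 0: r→b (+10), pos 1: e→j (+5), pos 2: c→m (+10), pos 3: o→t (+5) — repeating every 2. A repeating key of period 2 is used — shifts +10, +5 over and over.
For juice: j+10=t, u+5=z, i+10=s, c+5=h, e+10=o.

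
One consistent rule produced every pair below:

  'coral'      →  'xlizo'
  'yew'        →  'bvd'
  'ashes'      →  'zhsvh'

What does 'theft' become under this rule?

gsvug

Letters are reflected about the middle of the alphabet (position → 25−position): Atbash.
Applying it to theft: t↔g, h↔s, e↔v, f↔u, t↔g.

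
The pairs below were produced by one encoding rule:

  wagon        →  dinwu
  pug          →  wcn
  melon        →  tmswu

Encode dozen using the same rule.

kwgmu

The shift depends on letter class: consonant w→d is +7, but vowel a→i is +8. Vowels shift forward by 8 and consonants shift forward by 7.
Applying it to dozen: d(cons)+7=k, o(vowel)+8=w, z(cons)+7=g, e(vowel)+8=m, n(cons)+7=u.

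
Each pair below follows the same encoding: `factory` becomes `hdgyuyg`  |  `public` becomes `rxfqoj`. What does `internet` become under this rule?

Each letter shifts forward by (position + 2), i.e. 2, 3, 4, … — the shift grows by one for each successive letter.
For internet: i+2=k, n+3=q, t+4=x, e+5=j, r+6=x, n+7=u, e+8=m, t+9=c.

kqxjxumc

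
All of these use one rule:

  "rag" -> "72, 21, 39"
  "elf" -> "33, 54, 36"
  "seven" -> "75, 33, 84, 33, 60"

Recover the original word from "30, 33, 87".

dew

Each letter becomes 3×(its alphabet position, a=1..z=26) + 18.
Decoding 30, 33, 87: 30→(30−18)÷3=4=d, 33→(33−18)÷3=5=e, 87→(87−18)÷3=23=w.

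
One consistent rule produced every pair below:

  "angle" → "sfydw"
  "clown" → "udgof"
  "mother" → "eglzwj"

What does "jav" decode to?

Compare letters: a→s is +18, n→f is +18, g→y is +18 — a constant shift. Every letter moves 18 places later in the alphabet, wrapping around z→a.
Decoding jav: j−18=r, a−18=i, v−18=d.

rid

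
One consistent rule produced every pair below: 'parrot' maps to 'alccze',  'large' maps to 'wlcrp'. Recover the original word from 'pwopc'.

Compare letters: p→a is +11, a→l is +11, r→c is +11 — a constant shift. Every letter moves 11 places later in the alphabet, wrapping around z→a.
Reversing it on pwopc: p−11=e, w−11=l, o−11=d, p−11=e, c−11=r.

elder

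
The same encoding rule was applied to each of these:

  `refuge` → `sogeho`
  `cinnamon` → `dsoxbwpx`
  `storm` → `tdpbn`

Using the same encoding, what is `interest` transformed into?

jxuosotd

Shifts by position in refuge: pos 0: r→s (+1), pos 1: e→o (+10), pos 2: f→g (+1), pos 3: u→e (+10) — repeating every 2. It's a Vigenère-style cipher with numeric key [1,10]: position i shifts by key[i mod 2].
Applying it to interest: i+1=j, n+10=x, t+1=u, e+10=o, r+1=s, e+10=o, s+1=t, t+10=d.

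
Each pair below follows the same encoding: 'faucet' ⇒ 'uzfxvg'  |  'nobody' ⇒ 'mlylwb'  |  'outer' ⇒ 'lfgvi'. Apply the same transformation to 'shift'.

hsrug

Letters are reflected about the middle of the alphabet (position → 25−position): Atbash.
On shift: s↔h, h↔s, i↔r, f↔u, t↔g.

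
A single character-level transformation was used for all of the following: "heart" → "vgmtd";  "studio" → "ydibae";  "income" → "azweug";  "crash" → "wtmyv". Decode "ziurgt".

h(7)→v(21) and e(4)→g(6) fit y≡5x+12 (mod 26); the inverse of 5 mod 26 is 21. Treating letters as 0–25, the rule is x ↦ 5x + 12 (mod 26).
Reversing it on ziurgt: z(25)→21·(25−12)≡13=n; i(8)→21·(8−12)≡20=u; u(20)→21·(20−12)≡12=m; r(17)→21·(17−12)≡1=b; g(6)→21·(6−12)≡4=e; t(19)→21·(19−12)≡17=r (all mod 26).

number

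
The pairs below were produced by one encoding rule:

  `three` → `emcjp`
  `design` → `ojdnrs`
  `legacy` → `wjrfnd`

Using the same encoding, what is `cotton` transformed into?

nteyzs

Shifts by position in three: pos 0: t→e (+11), pos 1: h→m (+5), pos 2: r→c (+11), pos 3: e→j (+5) — repeating every 2. A repeating key of period 2 is used — shifts +11, +5 over and over.
For cotton: c+11=n, o+5=t, t+11=e, t+5=y, o+11=z, n+5=s.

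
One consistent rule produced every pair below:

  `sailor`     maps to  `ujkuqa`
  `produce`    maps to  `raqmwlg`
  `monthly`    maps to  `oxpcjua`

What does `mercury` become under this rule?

The shifts repeat in a cycle of length 2: positions 0,1,… shift by +2, +9, then the pattern repeats.
For mercury: m+2=o, e+9=n, r+2=t, c+9=l, u+2=w, r+9=a, y+2=a.

ontlwaa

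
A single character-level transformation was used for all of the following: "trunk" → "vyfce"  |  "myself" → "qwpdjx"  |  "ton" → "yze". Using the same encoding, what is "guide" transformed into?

The output letters match the input read backwards, each shifted +11: trunk reversed is knurt. The word is reversed, then every letter is shifted forward by 11.
For guide: reverse → ediug; then shift: e+11=p, d+11=o, i+11=t, u+11=f, g+11=r.

potfr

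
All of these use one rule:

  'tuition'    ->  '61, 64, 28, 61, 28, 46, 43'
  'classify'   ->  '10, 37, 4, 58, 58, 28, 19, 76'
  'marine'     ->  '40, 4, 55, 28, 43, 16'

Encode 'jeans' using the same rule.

31, 16, 4, 43, 58

t(#20)→61 and u(#21)→64: differences scale by 3, so n = 3·pos + 1. With a=1..z=26, the number is 3·pos + 1.
Applying it to jeans: j=10→31, e=5→16, a=1→4, n=14→43, s=19→58.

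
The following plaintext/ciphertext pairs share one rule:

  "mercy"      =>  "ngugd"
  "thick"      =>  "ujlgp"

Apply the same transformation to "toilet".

In mercy: m→n is +1, e→g is +2, r→u is +3, c→g is +4 — the shift increases by 1 each position. Letter i (0-indexed) is shifted by i+1, so successive shifts are 1, 2, 3, ….
For toilet: t+1=u, o+2=q, i+3=l, l+4=p, e+5=j, t+6=z.

uqlpjz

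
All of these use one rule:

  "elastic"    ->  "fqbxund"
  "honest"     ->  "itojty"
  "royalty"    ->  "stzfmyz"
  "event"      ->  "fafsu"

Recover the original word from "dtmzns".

Shifts by position in elastic: pos 0: e→f (+1), pos 1: l→q (+5), pos 2: a→b (+1), pos 3: s→x (+5) — repeating every 2. A repeating key of period 2 is used — shifts +1, +5 over and over.
Decoding dtmzns: d−1=c, t−5=o, m−1=l, z−5=u, n−1=m, s−5=n.

column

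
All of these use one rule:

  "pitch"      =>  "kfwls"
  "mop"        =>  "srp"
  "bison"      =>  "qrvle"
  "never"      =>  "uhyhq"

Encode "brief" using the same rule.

The output letters match the input read backwards, each shifted +3: pitch reversed is hctip. Two steps: reverse the string, then apply a Caesar shift of +3.
On brief: reverse → feirb; then shift: f+3=i, e+3=h, i+3=l, r+3=u, b+3=e.

ihlue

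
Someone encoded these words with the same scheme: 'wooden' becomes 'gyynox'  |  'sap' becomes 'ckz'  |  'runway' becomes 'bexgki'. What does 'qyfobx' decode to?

govern

Compare letters: w→g is +10, o→y is +10, o→y is +10 — a constant shift. Each letter is shifted forward by 10 in the alphabet (a Caesar shift of +10).
Reversing it on qyfobx: q−10=g, y−10=o, f−10=v, o−10=e, b−10=r, x−10=n.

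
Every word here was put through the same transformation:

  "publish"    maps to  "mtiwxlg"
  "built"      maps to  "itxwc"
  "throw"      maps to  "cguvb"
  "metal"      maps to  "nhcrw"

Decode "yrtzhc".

faucet

p(15)→m(12) and u(20)→t(19) fit y≡17x+17 (mod 26); the inverse of 17 mod 26 is 23. This is an affine cipher: with a=0,…,z=25, each position x becomes (17x+17) mod 26.
Undoing it on yrtzhc: y(24)→23·(24−17)≡5=f; r(17)→23·(17−17)≡0=a; t(19)→23·(19−17)≡20=u; z(25)→23·(25−17)≡2=c; h(7)→23·(7−17)≡4=e; c(2)→23·(2−17)≡19=t (all mod 26).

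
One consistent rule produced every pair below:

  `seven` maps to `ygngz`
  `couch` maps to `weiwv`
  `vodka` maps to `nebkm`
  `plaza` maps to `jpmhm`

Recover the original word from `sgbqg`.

wedge

s(18)→y(24) and e(4)→g(6) fit y≡5x+12 (mod 26); the inverse of 5 mod 26 is 21. Treating letters as 0–25, the rule is x ↦ 5x + 12 (mod 26).
Undoing it on sgbqg: s(18)→21·(18−12)≡22=w; g(6)→21·(6−12)≡4=e; b(1)→21·(1−12)≡3=d; q(16)→21·(16−12)≡6=g; g(6)→21·(6−12)≡4=e (all mod 26).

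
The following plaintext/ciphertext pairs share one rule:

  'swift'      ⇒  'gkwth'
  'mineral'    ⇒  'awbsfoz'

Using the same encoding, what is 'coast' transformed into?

qcogh

Compare letters: s→g is +14, w→k is +14, i→w is +14 — a constant shift. Each letter is shifted forward by 14 in the alphabet (a Caesar shift of +14).
For coast: c+14=q, o+14=c, a+14=o, s+14=g, t+14=h.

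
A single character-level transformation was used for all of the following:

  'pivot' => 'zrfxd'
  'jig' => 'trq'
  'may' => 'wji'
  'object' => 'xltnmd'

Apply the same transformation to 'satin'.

cjdrx

Two shifts are in play — +9 for a/e/i/o/u, +10 for every other letter.
On satin: s(cons)+10=c, a(vowel)+9=j, t(cons)+10=d, i(vowel)+9=r, n(cons)+10=x.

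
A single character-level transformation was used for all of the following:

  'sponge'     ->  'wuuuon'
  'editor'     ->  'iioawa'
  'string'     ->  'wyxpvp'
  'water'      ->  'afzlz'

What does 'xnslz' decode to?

In sponge: s→w is +4, p→u is +5, o→u is +6, n→u is +7 — the shift increases by 1 each position. Letter i (0-indexed) is shifted by i+4, so successive shifts are 4, 5, 6, ….
Decoding xnslz: x−4=t, n−5=i, s−6=m, l−7=e, z−8=r.

timer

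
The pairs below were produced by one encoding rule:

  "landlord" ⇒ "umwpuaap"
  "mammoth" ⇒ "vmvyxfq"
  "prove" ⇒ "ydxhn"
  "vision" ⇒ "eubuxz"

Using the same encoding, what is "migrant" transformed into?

vupdjzc

Shifts by position in landlord: pos 0: l→u (+9), pos 1: a→m (+12), pos 2: n→w (+9), pos 3: d→p (+12) — repeating every 2. The shifts repeat in a cycle of length 2: positions 0,1,… shift by +9, +12, then the pattern repeats.
For migrant: m+9=v, i+12=u, g+9=p, r+12=d, a+9=j, n+12=z, t+9=c.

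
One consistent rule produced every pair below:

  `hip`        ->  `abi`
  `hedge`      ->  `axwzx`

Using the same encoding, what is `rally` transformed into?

kteer

Every letter moves 19 places later in the alphabet, wrapping around z→a.
On rally: r+19=k, a+19=t, l+19=e, l+19=e, y+19=r.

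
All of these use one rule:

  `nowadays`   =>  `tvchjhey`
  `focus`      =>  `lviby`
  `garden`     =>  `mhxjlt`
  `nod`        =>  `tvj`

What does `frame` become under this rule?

lxhsl

The shift depends on letter class: consonant n→t is +6, but vowel o→v is +7. Vowels shift forward by 7 and consonants shift forward by 6.
Applying it to frame: f(cons)+6=l, r(cons)+6=x, a(vowel)+7=h, m(cons)+6=s, e(vowel)+7=l.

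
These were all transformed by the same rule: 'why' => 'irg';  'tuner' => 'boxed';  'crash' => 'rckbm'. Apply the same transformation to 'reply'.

ivzob

The output letters match the input read backwards, each shifted +10: why reversed is yhw. Read the word backwards and shift each letter +10.
On reply: reverse → ylper; then shift: y+10=i, l+10=v, p+10=z, e+10=o, r+10=b.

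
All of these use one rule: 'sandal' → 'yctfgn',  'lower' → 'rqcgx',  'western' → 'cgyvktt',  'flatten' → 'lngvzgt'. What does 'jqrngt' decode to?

Shifts by position in sandal: pos 0: s→y (+6), pos 1: a→c (+2), pos 2: n→t (+6), pos 3: d→f (+2) — repeating every 2. The shifts repeat in a cycle of length 2: positions 0,1,… shift by +6, +2, then the pattern repeats.
Reversing it on jqrngt: j−6=d, q−2=o, r−6=l, n−2=l, g−6=a, t−2=r.

dollar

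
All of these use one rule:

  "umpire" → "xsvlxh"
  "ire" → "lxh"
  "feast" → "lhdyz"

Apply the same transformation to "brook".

hxrrq

The shift depends on letter class: consonant m→s is +6, but vowel u→x is +3. Vowels shift forward by 3 and consonants shift forward by 6.
Applying it to brook: b(cons)+6=h, r(cons)+6=x, o(vowel)+3=r, o(vowel)+3=r, k(cons)+6=q.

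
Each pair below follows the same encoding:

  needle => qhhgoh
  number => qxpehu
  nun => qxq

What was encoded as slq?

pin

Compare letters: n→q is +3, e→h is +3, e→h is +3 — a constant shift. Each letter is shifted forward by 3 in the alphabet (a Caesar shift of +3).
Decoding slq: s−3=p, l−3=i, q−3=n.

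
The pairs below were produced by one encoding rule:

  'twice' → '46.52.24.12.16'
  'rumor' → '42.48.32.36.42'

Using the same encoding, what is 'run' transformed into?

42.48.34

The formula is n = 2×(alphabet index, a=1) + 6.
Applying it to run: r=18→42, u=21→48, n=14→34.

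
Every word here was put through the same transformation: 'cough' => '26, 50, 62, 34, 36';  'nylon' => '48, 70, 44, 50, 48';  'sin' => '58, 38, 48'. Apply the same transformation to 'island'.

38, 58, 44, 22, 48, 28

c(#3)→26 and o(#15)→50: differences scale by 2, so n = 2·pos + 20. The formula is n = 2×(alphabet index, a=1) + 20.
On island: i=9→38, s=19→58, l=12→44, a=1→22, n=14→48, d=4→28.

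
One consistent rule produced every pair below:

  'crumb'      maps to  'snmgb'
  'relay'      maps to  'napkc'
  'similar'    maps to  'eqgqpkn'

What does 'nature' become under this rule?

c(2)→s(18) and r(17)→n(13) fit y≡17x+10 (mod 26); the inverse of 17 mod 26 is 23. Treating letters as 0–25, the rule is x ↦ 17x + 10 (mod 26).
Applying it to nature: n(13)→17·13+10≡23=x; a(0)→17·0+10≡10=k; t(19)→17·19+10≡21=v; u(20)→17·20+10≡12=m; r(17)→17·17+10≡13=n; e(4)→17·4+10≡0=a (all mod 26).

xkvmna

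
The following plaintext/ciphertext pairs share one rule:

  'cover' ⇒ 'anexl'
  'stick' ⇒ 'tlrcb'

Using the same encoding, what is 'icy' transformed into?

hlr

The output letters match the input read backwards, each shifted +9: cover reversed is revoc. The word is reversed, then every letter is shifted forward by 9.
Applying it to icy: reverse → yci; then shift: y+9=h, c+9=l, i+9=r.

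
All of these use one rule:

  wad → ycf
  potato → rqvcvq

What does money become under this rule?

Compare letters: w→y is +2, a→c is +2, d→f is +2 — a constant shift. It's a constant shift of +2 (ROT2).
On money: m+2=o, o+2=q, n+2=p, e+2=g, y+2=a.

oqpga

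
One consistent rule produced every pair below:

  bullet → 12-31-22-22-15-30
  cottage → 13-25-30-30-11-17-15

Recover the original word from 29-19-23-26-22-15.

simple

b is letter #2 and maps to 12: an offset of 10. Each letter is replaced by its alphabet position (a=1..z=26) + 10.
Reversing it on 29-19-23-26-22-15: 29→(29−10)÷1=19=s, 19→(19−10)÷1=9=i, 23→(23−10)÷1=13=m, 26→(26−10)÷1=16=p, 22→(22−10)÷1=12=l, 15→(15−10)÷1=5=e.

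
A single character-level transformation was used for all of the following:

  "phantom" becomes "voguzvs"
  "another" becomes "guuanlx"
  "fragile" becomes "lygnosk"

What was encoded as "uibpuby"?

Shifts by position in phantom: pos 0: p→v (+6), pos 1: h→o (+7), pos 2: a→g (+6), pos 3: n→u (+7) — repeating every 2. A repeating key of period 2 is used — shifts +6, +7 over and over.
Undoing it on uibpuby: u−6=o, i−7=b, b−6=v, p−7=i, u−6=o, b−7=u, y−6=s.

obvious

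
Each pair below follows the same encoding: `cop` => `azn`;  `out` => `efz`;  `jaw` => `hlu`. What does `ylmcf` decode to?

The output letters match the input read backwards, each shifted +11: cop reversed is poc. Two steps: reverse the string, then apply a Caesar shift of +11.
Decoding ylmcf: shift back: y−11=n, l−11=a, m−11=b, c−11=r, f−11=u → nabru; then reverse → urban.

urban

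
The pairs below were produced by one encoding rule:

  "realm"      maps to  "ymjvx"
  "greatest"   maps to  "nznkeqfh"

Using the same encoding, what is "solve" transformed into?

zwufp

In realm: r→y is +7, e→m is +8, a→j is +9, l→v is +10 — the shift increases by 1 each position. Each letter shifts forward by (position + 7), i.e. 7, 8, 9, … — the shift grows by one for each successive letter.
On solve: s+7=z, o+8=w, l+9=u, v+10=f, e+11=p.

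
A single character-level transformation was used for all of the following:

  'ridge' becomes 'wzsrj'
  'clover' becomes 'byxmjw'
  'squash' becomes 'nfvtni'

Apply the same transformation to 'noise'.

gxznj

This is an affine cipher: with a=0,…,z=25, each position x becomes (17x+19) mod 26.
Applying it to noise: n(13)→17·13+19≡6=g; o(14)→17·14+19≡23=x; i(8)→17·8+19≡25=z; s(18)→17·18+19≡13=n; e(4)→17·4+19≡9=j (all mod 26).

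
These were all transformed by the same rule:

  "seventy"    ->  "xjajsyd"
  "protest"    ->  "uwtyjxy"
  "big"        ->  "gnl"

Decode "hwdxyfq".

crystal

Compare letters: s→x is +5, e→j is +5, v→a is +5 — a constant shift. Each letter is shifted forward by 5 in the alphabet (a Caesar shift of +5).
Undoing it on hwdxyfq: h−5=c, w−5=r, d−5=y, x−5=s, y−5=t, f−5=a, q−5=l.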